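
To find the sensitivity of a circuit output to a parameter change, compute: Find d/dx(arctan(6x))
d/dx[arctan(u)]=u'/(1+u²), u=6x, u'=6

Answer: 6/(1+36x²)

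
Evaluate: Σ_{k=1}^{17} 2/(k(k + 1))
Partial fractions: 2/(k(k + 1))=2/k - 2/(k + 1)
Telescoping sum: 2(1 - 1/18)=2·17/18

Answer: 17/9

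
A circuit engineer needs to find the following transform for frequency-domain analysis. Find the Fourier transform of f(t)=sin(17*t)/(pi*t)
sin(W * t)/(pi * t) = (W/pi) * sinc(W * t/pi) is the impulse response of the ideal low-pass filter with cutoff W (here W = 17).
Its Fourier transform is a rectangular function:
F(omega) = 1 for |omega| < 17, 0 otherwise

Answer: rect(omega/34) [i.e., 1 for |omega| < 17, 0 otherwise]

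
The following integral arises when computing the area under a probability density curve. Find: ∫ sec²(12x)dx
Since d/dx[tan(12x)]=12sec²(12x), integral=tan(12x)/12+C

Answer: (1/12)tan(12x)+C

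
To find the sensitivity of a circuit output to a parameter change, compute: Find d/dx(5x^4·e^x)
Product rule: (fg)' = f'g+fg'
f = 5x^4, f' = 20x^3
g = e^x, g' = e^x

Answer: 20x^3·e^x+5x^4·e^x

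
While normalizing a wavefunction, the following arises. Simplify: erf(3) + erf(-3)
erf is odd: erf(-3) = -erf(3)
erf(3) + erf(-3) = erf(3) - erf(3) = 0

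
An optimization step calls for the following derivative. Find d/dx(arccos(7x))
d/dx[arccos(u)]=-u'/√(1-u²), u=7x, u'=7

Answer: -7/√(1-49x²)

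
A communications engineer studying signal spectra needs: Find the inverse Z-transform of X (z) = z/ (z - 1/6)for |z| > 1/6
Standard pair: z/(z-a) <-> a^n*u[n] for causal signals
With a = 1/6: x[n] = (1/6)^n*u[n]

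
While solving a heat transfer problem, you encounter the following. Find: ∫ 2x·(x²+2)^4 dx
Let u = x²+2, du = 2x dx
∫ u^4 du = u^5/5+C

Answer: (x²+2)^5/5+C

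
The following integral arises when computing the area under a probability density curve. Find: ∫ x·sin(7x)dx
By parts: u = x, dv = sin(7x) dx
du = dx, v = -cos(7x)/7
= -x·cos(7x)/7 + sin(7x)/7² + C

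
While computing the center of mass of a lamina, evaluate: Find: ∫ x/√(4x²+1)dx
Let u=4x²+1, du=8x dx
∫ (1/8)·u^(-1/2) du=√u/4+C

Answer: √(4x²+1)/4+C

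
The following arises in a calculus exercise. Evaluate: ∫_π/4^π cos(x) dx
Antiderivative: sin(x)
Evaluate at bounds: [sin(1·π)/1] - [sin(1·π/4)/1]
=((0) - (√2/2))/1=-√2/2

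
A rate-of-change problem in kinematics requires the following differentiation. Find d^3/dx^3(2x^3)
Apply power rule 3 times:
d^1: 6x^2
d^2: 12x
d^3: 12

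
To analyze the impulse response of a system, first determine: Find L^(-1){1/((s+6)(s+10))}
Partial fractions: 1/((s + 6)(s + 10))=A/(s + 6) + B/(s + 10)
Cover-up: A=1/(s + 10)|_{s=-6}=1/4; B=1/(s + 6)|_{s=-10}=-1/4
L^(-1)=(1/4)e^(-6t) - (1/4)e^(-10t)

Answer: (1/4)(e^(-6t) - e^(-10t))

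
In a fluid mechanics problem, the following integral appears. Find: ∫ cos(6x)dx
Using substitution u = 6x: ∫ cos(u) du/6 = sin(u)/6 + C

Answer: (1/6)sin(6x) + C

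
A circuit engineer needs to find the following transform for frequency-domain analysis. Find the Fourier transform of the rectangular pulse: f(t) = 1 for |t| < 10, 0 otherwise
F(omega)=integral from -10 to 10 of e^(-j*omega*t) dt
=2*sin(10*omega)/omega=20*sinc(10*omega/pi)

Answer: 2*sin(10*omega)/omega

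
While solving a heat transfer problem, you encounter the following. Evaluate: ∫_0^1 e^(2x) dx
Antiderivative: (1/2)e^(2x)
Evaluate: (1/2)(e^2-1)

Answer: (e^2-1)/2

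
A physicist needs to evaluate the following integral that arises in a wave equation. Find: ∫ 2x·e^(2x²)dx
Let u = 2x², du = 4x dx
∫ (1/2)e^u du = e^u/2 + C

Answer: e^(2x²)/2 + C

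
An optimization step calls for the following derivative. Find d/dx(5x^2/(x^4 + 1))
Quotient rule: (f/g)' = (f'g - fg')/g²
f = 5x^2, f' = 10x
g = x^4+1, g' = 4x^3

Answer: (10x·(x^4+1)-20x^5)/(x^4+1)²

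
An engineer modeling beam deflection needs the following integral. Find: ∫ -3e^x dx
Since d/dx[e^x] = +e^x, we get -3e^x+C

Answer: -3e^x+C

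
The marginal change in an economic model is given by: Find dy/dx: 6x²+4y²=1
Differentiate: 12x + 8y·(dy/dx) = 0
dy/dx = -12x/(8y) = -(3/2)·(x/y)

Answer: dy/dx = -(3/2)·(x/y)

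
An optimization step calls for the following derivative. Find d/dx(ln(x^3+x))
Chain rule: d/dx[ln(u)] = u'/u where u = x^3+x
u' = 3x^2+1

Answer: (3x^2+1)/(x^3+x)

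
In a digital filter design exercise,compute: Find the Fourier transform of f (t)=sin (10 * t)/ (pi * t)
sin(W * t)/(pi * t) = (W/pi) * sinc(W * t/pi) is the impulse response of the ideal low-pass filter with cutoff W (here W = 10).
Its Fourier transform is a rectangular function:
F(omega) = 1 for |omega| < 10, 0 otherwise

Answer: rect(omega/20) [i.e., 1 for |omega| < 10, 0 otherwise]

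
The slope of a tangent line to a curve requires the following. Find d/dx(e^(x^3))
Chain rule: d/dx[e^u] = e^u · u' where u = x^3
u' = 3x^2

Answer: 3x^2·e^(x^3)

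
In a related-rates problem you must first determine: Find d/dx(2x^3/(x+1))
Quotient rule: (f/g)'=(f'g - fg')/g²
f=2x^3, f'=6x^2
g=x+1, g'=1

Answer: (6x^2·(x+1)-2x^3)/(x+1)²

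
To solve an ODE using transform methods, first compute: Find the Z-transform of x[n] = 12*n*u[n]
Z{n * u[n]}=z/(z-1)^2
By linearity: Z{12 * n * u[n]}=12z/(z-1)^2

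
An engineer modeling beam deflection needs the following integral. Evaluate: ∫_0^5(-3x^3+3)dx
Step 1: Find antiderivative F(x) = (-3/4)x^4 + 3x
Step 2: F(5) - F(0) = -1815/4 - (0) = -1815/4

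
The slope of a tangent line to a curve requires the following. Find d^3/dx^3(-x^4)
Apply power rule 3 times:
d^1: -4x^3
d^2: -12x^2
d^3: -24x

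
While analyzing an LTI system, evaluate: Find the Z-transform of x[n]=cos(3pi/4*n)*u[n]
Z{cos(w0*n)*u[n]}=z(z - cos(w0))/(z^2 - 2z*cos(w0) + 1)
With w0=3pi/4: X(z)=z(z - cos(3pi/4))/(z^2 - 2z*cos(3pi/4) + 1)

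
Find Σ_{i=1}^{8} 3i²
=3·n(n + 1)(2n + 1)/6=3·8·9·17/6=612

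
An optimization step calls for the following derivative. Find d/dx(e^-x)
Chain rule: d/dx[e^u]=e^u · u' where u=-x
u'=-1

Answer: -1·e^-x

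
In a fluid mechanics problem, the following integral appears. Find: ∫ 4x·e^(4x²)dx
Let u = 4x², du = 8x dx
∫ (1/2)e^u du = e^u/2+C

Answer: e^(4x²)/2+C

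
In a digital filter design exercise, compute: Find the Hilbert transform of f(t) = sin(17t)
The Hilbert transform shifts each frequency component by -pi/2.
H{sin(wt)} = -cos(wt)
With w = 17: H{sin(17t)} = -cos(17t)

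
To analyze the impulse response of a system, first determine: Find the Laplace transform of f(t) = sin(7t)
L{sin(wt)}=w/(s² + w²)
L{sin(7t)}=7/(s² + 49)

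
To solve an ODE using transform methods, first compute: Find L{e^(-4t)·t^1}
First shifting: L{e^(at)f(t)} = F(s-a)
L{t^1} = 1/s^2
Shift s → s+4: 1/(s+4)^2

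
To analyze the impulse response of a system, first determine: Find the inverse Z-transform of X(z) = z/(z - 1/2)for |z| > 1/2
Standard pair: z/(z-a) <-> a^n*u[n] for causal signals
With a = 1/2: x[n] = (1/2)^n*u[n]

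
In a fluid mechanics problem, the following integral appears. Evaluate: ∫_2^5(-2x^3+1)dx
Step 1: Find antiderivative F(x)=(-1/2)x^4+x
Step 2: F(5) - F(2)=-615/2 - (-6)=-603/2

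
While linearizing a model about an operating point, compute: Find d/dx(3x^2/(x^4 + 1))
Quotient rule: (f/g)' = (f'g - fg')/g²
f = 3x^2, f' = 6x
g = x^4 + 1, g' = 4x^3

Answer: (6x·(x^4 + 1) - 12x^5)/(x^4 + 1)²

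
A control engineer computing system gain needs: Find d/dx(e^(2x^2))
Chain rule: d/dx[e^u] = e^u · u' where u = 2x^2
u' = 4x

Answer: 4x·e^(2x^2)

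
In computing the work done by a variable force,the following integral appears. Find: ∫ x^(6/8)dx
Power rule: ∫ x^(3/4) dx=x^(7/4)/(7/4) + C

Answer: (4/7)·x^(7/4) + C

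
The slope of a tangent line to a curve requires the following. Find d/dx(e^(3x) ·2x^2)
Product rule: (fg)' = f'g+fg'
f = e^(3x), f' = 3·e^(3x)
g = 2x^2, g' = 4x

Answer: 6·e^(3x)·x^2+4·e^(3x)·x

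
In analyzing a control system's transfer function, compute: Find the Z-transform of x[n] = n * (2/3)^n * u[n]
Using the property Z{n * a^n * u[n]}=az/(z-a)^2
With a=2/3: X(z)=(2/3)z/(z - 2/3)^2, |z| > 2/3

Answer: (2/3)z/(z - 2/3)^2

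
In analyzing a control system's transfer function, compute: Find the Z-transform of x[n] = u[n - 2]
Using the time-shift property: Z{u[n-2]} = z^(-2) * z/(z-1)
= z^(-1)/(z-1)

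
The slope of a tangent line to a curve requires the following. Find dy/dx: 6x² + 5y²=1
Differentiate: 12x + 10y·(dy/dx)=0
dy/dx=-12x/(10y)=-(6/5)·(x/y)

Answer: dy/dx=-(6/5)·(x/y)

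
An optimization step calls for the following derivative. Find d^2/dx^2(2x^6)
Apply power rule 2 times:
d^1: 12x^5
d^2: 60x^4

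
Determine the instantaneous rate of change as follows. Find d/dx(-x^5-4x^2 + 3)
Power rule: d/dx(ax^n) = n·a·x^(n-1)
Term by term: -5·x^4-8·x

Answer: -5x^4-8x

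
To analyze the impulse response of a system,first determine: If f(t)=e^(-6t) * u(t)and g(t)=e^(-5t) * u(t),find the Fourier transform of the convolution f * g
By the convolution theorem: F{f*g}=F(omega)*G(omega)
F(omega)=1/(6+j*omega), G(omega)=1/(5+j*omega)
F{f*g}=1/((6+j*omega)(5+j*omega))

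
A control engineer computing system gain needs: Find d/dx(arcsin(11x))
d/dx[arcsin(u)]=u'/√(1-u²), u=11x, u'=11

Answer: 11/√(1-121x²)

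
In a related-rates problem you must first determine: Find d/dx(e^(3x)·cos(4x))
Product rule: (fg)'=f'g+fg'
f=e^(3x), f'=3·e^(3x)
g=cos(4x), g'=-4·sin(4x)

Answer: 3·e^(3x)·cos(4x)-4·e^(3x)·sin(4x)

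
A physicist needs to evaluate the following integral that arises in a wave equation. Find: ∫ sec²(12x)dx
Since d/dx[tan(12x)]=12sec²(12x), integral=tan(12x)/12 + C

Answer: (1/12)tan(12x) + C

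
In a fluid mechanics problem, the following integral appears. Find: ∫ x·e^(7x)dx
Integration by parts: u = x, dv = e^(7x) dx
du = dx, v = e^(7x)/7
= x·e^(7x)/7 - ∫ e^(7x)/7 dx
= x·e^(7x)/7 - e^(7x)/49+C

Answer: e^(7x)(x/7-1/49)+C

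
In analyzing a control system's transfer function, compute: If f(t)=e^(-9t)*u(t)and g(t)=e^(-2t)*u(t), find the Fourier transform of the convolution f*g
By the convolution theorem: F{f*g}=F(omega)*G(omega)
F(omega)=1/(9+j*omega), G(omega)=1/(2+j*omega)
F{f*g}=1/((9+j*omega)(2+j*omega))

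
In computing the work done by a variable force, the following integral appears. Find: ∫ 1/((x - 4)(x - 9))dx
Partial fractions: 1/((x-4)(x-9))=A/(x-4)+B/(x-9)
A=-1/5, B=1/5
∫ [-1/5· 1/(x-4)+1/5· 1/(x-9)] dx
=(1/5)[ln|x-9| - ln|x-4|]+C

Answer: (1/5)·ln|(x-9)/(x-4)|+C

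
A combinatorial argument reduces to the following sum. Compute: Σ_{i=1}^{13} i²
Using formula: Σ i^2 = n(n + 1)(2n + 1)/6 = 13·14·27/6 = 819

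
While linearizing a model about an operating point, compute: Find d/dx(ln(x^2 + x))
Chain rule: d/dx[ln(u)] = u'/u where u = x^2 + x
u' = 2x + 1

Answer: (2x + 1)/(x^2 + x)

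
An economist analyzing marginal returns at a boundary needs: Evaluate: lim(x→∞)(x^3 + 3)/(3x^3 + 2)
Divide numerator and denominator by x^3:
lim (1 + 3/x^3)/(3 + 2/x^3) = 1/3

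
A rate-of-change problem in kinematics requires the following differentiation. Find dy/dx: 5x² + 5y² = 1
Differentiate: 10x + 10y·(dy/dx) = 0
dy/dx = -10x/(10y) = -1·(x/y)

Answer: dy/dx = -1·(x/y)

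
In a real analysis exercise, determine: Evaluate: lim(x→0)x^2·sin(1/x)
Squeeze theorem: -|x^2| ≤ x^2·sin(1/x) ≤ |x^2|
Since x^2 → 0 as x → 0, by squeeze theorem the limit is 0

Answer: 0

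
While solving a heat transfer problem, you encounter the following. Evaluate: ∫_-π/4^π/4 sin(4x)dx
Antiderivative: -cos(4x)/4
Evaluate at bounds: [-cos(4·π/4)/4] - [-cos(4·-π/4)/4]
= (-(-1) + (-1))/4 = 0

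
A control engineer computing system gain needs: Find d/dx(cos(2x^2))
Chain rule: d/dx[cos(u)] = -sin(u)·u' where u = 2x^2
u' = 4x

Answer: -4x·sin(2x^2)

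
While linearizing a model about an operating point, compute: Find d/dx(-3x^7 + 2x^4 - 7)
Power rule: d/dx(ax^n)=n·a·x^(n-1)
Term by term: -21·x^6+8·x^3

Answer: -21x^6+8x^3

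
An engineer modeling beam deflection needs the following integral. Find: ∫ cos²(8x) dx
Using identity cos²(u) = (1 + cos(2u))/2:
∫ (1 + cos(16x))/2 dx = x/2 + sin(16x)/32 + C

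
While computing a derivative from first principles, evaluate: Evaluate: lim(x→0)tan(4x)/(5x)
tan(u) ≈ u for small u:
tan(4x)/(5x) ≈ 4x/(5x)=4/5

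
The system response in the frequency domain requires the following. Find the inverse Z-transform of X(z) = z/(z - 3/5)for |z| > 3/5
Standard pair: z/(z-a) <-> a^n*u[n] for causal signals
With a=3/5: x[n]=(3/5)^n*u[n]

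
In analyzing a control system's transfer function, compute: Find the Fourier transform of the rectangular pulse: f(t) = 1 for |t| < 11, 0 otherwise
F(omega)=integral from -11 to 11 of e^(-j*omega*t) dt
=2*sin(11*omega)/omega=22*sinc(11*omega/pi)

Answer: 2*sin(11*omega)/omega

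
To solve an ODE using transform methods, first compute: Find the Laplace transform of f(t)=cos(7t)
L{cos(wt)}=s/(s²+w²)
L{cos(7t)}=s/(s²+49)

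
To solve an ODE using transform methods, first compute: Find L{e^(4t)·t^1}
First shifting: L{e^(at)f(t)}=F(s-a)
L{t^1}=1/s^2
Shift s → s-4: 1/(s-4)^2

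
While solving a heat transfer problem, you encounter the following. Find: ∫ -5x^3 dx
Using power rule: ∫ -5x^3 dx = -5/4 x^4 + C = (-5/4)x^4 + C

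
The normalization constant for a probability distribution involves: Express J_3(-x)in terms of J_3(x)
For integer n: J_n(-x)=(-1)^n J_n(x)
With n=3: J_3(-x)=(-1)^3 J_3(x)=-J_3(x)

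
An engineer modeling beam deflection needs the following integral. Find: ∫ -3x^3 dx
Using power rule: ∫ -3x^3 dx = -3/4 x^4 + C = (-3/4)x^4 + C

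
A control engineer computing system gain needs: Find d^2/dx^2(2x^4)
Apply power rule 2 times:
d^1: 8x^3
d^2: 24x^2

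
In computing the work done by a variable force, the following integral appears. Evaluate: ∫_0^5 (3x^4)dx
Step 1: Find antiderivative F(x)=(3/5)x^5
Step 2: F(5) - F(0)=1875 - (0)=1875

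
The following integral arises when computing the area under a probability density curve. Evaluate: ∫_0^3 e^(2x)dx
Antiderivative: (1/2)e^(2x)
Evaluate: (1/2)(e^6 - 1)

Answer: (e^6 - 1)/2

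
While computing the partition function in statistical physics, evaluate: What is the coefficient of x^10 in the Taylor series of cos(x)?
cos(x) = Σ (-1)^k x^(2k)/(2k)!
For x^10: (-1)^5/10! = -1/3628800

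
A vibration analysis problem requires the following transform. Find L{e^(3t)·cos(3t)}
First shifting: L{e^(at)f(t)} = F(s-a)
L{cos(3t)} = s/(s²+9)
Shift: (s-3)/((s-3)²+9)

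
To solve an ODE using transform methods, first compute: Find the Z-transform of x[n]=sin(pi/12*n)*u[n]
Z{sin(w0 * n) * u[n]}=z * sin(w0)/(z^2 - 2z * cos(w0) + 1)
With w0=pi/12: X(z)=z * sin(pi/12)/(z^2 - 2z * cos(pi/12) + 1)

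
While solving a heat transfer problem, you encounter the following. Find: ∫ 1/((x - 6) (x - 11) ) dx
Partial fractions: 1/((x-6)(x-11))=A/(x-6)+B/(x-11)
A=-1/5, B=1/5
∫ [-1/5· 1/(x-6)+1/5· 1/(x-11)] dx
=(1/5)[ln|x-11| - ln|x-6|]+C

Answer: (1/5)·ln|(x-11)/(x-6)|+C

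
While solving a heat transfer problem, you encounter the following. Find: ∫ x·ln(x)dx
By parts: u = ln(x), dv = x dx
du = 1/x dx, v = x^2/2
= x^2·ln(x)/2 - ∫ x/2 dx
= x^2·ln(x)/2 - x^2/4+C

Answer: x^2(ln(x)/2-1/4)+C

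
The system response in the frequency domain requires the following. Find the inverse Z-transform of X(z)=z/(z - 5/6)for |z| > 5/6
Standard pair: z/(z-a) <-> a^n*u[n] for causal signals
With a=5/6: x[n]=(5/6)^n*u[n]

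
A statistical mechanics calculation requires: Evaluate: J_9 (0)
J_n(0) = 0 for all n > 0 (Bessel function of first kind)
J_9(0) = 0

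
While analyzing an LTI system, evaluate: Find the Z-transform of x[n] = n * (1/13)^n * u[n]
Using the property Z{n * a^n * u[n]}=az/(z-a)^2
With a=1/13: X(z)=(1/13)z/(z - 1/13)^2, |z| > 1/13

Answer: (1/13)z/(z - 1/13)^2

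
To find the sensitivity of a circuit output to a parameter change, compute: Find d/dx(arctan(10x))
d/dx[arctan(u)]=u'/(1+u²), u=10x, u'=10

Answer: 10/(1+100x²)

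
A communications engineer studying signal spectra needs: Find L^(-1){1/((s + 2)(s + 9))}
Partial fractions: 1/((s+2)(s+9))=A/(s+2)+B/(s+9)
Cover-up: A=1/(s+9)|_{s=-2}=1/7; B=1/(s+2)|_{s=-9}=-1/7
L^(-1)=(1/7)e^(-2t) - (1/7)e^(-9t)

Answer: (1/7)(e^(-2t) - e^(-9t))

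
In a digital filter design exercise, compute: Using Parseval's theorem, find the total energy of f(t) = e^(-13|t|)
Parseval's theorem: E=integral |f(t)|^2 dt=(1/2pi) integral |F(omega)|^2 domega
E=integral_{-inf}^{inf} e^(-26|t|) dt=2*integral_0^inf e^(-26t) dt=2/(2*13)=1/13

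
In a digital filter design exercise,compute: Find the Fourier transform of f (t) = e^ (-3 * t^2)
The Fourier transform of a Gaussian e^(-a * t^2) is sqrt(pi/a) * e^(-omega^2/(4a)).
With a = 3: F(omega) = sqrt(pi/3) * e^(-omega^2/12)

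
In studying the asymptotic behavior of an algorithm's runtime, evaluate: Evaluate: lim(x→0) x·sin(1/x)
Squeeze theorem: -|x| ≤ x·sin(1/x) ≤ |x|
Since x → 0 as x → 0, by squeeze theorem the limit is 0

Answer: 0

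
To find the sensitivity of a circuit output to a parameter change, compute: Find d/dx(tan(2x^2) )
Chain rule: d/dx[tan(u)] = sec²(u)·u' where u = 2x^2
u' = 4x

Answer: 4x·sec²(2x^2)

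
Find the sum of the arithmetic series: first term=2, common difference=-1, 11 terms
Last term: a_n=2+(11-1)·-1=-8
Sum=n(a_1+a_n)/2=11(2+(-8))/2=-33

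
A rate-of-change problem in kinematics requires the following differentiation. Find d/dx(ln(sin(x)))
Chain rule: d/dx[ln(u)]=u'/u where u=sin(x)
u'=cos(x)

Answer: (cos(x))/(sin(x))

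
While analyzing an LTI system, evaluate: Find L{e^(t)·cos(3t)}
First shifting: L{e^(at)f(t)} = F(s-a)
L{cos(3t)} = s/(s²+9)
Shift: (s-1)/((s-1)²+9)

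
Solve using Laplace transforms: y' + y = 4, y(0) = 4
Take L of both sides: sY(s)-4+Y(s)=4/s
Y(s)(s+1)=4/s+4
Y(s)=4/(s(s+1))+4/(s+1)
Partial fractions: 4/(s(s+1))=4/s - 4/(s+1)
So Y(s)=4/s
Inverse transform (L^(-1){1/s}=1, L^(-1){1/(s+1)}=e^(-t)):

Answer: y(t)=4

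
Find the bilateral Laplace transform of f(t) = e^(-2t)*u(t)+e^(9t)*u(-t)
For e^(-2t)*u(t): L=1/(s+2), Re(s) > -2
For e^(9t)*u(-t): L=-1/(s-9), Re(s) < 9
Combined: F(s)=1/(s+2)-1/(s-9), -2 < Re(s) < 9

Answer: 1/(s+2)-1/(s-9), ROC: -2 < Re(s) < 9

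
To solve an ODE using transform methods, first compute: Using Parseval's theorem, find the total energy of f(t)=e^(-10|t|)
Parseval's theorem: E = integral |f(t)|^2 dt = (1/2pi) integral |F(omega)|^2 domega
E = integral_{-inf}^{inf} e^(-20|t|) dt = 2*integral_0^inf e^(-20t) dt = 2/(2*10) = 1/10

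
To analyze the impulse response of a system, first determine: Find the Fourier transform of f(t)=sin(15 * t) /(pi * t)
sin(W * t)/(pi * t) = (W/pi) * sinc(W * t/pi) is the impulse response of the ideal low-pass filter with cutoff W (here W = 15).
Its Fourier transform is a rectangular function:
F(omega) = 1 for |omega| < 15, 0 otherwise

Answer: rect(omega/30) [i.e., 1 for |omega| < 15, 0 otherwise]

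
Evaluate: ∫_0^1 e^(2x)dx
Antiderivative: (1/2)e^(2x)
Evaluate: (1/2)(e^2 - 1)

Answer: (e^2 - 1)/2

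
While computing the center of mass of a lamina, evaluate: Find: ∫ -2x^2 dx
Using power rule: ∫ -2x^2 dx=-2/3 x^3+C=(-2/3)x^3+C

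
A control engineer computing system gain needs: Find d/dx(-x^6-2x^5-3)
Power rule: d/dx(ax^n)=n·a·x^(n-1)
Term by term: -6·x^5-10·x^4

Answer: -6x^5-10x^4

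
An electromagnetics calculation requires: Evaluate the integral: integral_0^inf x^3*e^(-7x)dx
This is a Gamma integral. Substitute u = 7x (du = 7 dx):
integral_0^inf x^3 * e^(-7x) dx = (1/7^4) integral_0^inf u^3 * e^(-u) du
= Gamma(4)/7^4 = 3!/7^4 = 6/2401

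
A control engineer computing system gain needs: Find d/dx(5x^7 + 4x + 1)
Power rule: d/dx(ax^n) = n·a·x^(n-1)
Term by term: 35·x^6 + 4

Answer: 35x^6 + 4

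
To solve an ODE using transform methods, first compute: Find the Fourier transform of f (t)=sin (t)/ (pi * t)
sin(W*t)/(pi*t) = (W/pi)*sinc(W*t/pi) is the impulse response of the ideal low-pass filter with cutoff W (here W = 1).
Its Fourier transform is a rectangular function:
F(omega) = 1 for |omega| < 1, 0 otherwise

Answer: rect(omega/2) [i.e., 1 for |omega| < 1, 0 otherwise]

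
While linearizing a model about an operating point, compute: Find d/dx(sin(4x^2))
Chain rule: d/dx[sin(u)]=cos(u)·u' where u=4x^2
u'=8x

Answer: 8x·cos(4x^2)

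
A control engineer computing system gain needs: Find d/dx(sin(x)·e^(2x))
Product rule: (fg)' = f'g + fg'
f = sin(x), f' = cos(x)
g = e^(2x), g' = 2·e^(2x)

Answer: cos(x)·e^(2x) + 2·sin(x)·e^(2x)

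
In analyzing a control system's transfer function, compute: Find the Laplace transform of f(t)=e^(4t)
L{e^(at)} = 1/(s-a)
L{e^(4t)} = 1/(s-4)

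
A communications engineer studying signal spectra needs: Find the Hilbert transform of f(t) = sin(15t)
The Hilbert transform shifts each frequency component by -pi/2.
H{sin(wt)}=-cos(wt)
With w=15: H{sin(15t)}=-cos(15t)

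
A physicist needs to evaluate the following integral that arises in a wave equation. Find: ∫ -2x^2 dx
Using power rule: ∫ -2x^2 dx = -2/3 x^3+C = (-2/3)x^3+C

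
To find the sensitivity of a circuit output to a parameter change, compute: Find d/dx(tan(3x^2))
Chain rule: d/dx[tan(u)] = sec²(u)·u' where u = 3x^2
u' = 6x

Answer: 6x·sec²(3x^2)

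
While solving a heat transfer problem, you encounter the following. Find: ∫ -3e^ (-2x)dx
Since d/dx[e^(-2x)] = -2e^(-2x), we get 3/2 e^(-2x)+C

Answer: (3/2)e^(-2x)+C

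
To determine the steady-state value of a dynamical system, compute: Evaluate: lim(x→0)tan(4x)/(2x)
tan(u) ≈ u for small u:
tan(4x)/(2x) ≈ 4x/(2x)=4/2

Answer: 2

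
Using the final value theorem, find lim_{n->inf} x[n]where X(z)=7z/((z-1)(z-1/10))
Final value theorem: lim x[n] = lim_{z->1} (z-1) * X(z)
(z-1) * X(z) = 7z/(z-1/10)
As z->1: 7/(1 - 1/10) = 7/(9/10) = 70/9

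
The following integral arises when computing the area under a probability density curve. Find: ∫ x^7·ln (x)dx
By parts: u = ln(x), dv = x^7 dx
du = 1/x dx, v = x^8/8
= x^8·ln(x)/8 - ∫ x^7/8 dx
= x^8·ln(x)/8 - x^8/64 + C

Answer: x^8(ln(x)/8 - 1/64) + C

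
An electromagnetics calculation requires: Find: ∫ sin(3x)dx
Using substitution u = 3x: ∫ sin(u) du/3 = -cos(u)/3+C

Answer: (-1/3)cos(3x)+C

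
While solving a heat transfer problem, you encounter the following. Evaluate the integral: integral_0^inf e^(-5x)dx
integral_0^inf e^(-5x) dx=[-1/5 * e^(-5x)]_0^inf
=0 - (-1/5)=1/5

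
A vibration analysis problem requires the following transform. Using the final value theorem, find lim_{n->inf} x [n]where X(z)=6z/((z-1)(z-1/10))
Final value theorem: lim x[n]=lim_{z->1} (z-1)*X(z)
(z-1)*X(z)=6z/(z-1/10)
As z->1: 6/(1-1/10)=6/(9/10)=20/3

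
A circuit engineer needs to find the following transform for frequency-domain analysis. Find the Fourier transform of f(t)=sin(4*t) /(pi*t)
sin(W * t)/(pi * t) = (W/pi) * sinc(W * t/pi) is the impulse response of the ideal low-pass filter with cutoff W (here W = 4).
Its Fourier transform is a rectangular function:
F(omega) = 1 for |omega| < 4, 0 otherwise

Answer: rect(omega/8) [i.e., 1 for |omega| < 4, 0 otherwise]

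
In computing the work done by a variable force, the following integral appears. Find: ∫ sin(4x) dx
Using substitution u=4x: ∫ sin(u) du/4=-cos(u)/4 + C

Answer: (-1/4)cos(4x) + C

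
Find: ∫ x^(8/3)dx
Power rule: ∫ x^(8/3) dx=x^(11/3)/(11/3) + C

Answer: (3/11)·x^(11/3) + C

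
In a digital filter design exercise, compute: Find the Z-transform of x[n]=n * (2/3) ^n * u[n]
Using the property Z{n*a^n*u[n]}=az/(z-a)^2
With a=2/3: X(z)=(2/3)z/(z - 2/3)^2, |z| > 2/3

Answer: (2/3)z/(z - 2/3)^2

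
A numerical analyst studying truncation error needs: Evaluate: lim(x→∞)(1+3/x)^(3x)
Rewrite as [(1+3/x)^x]^3.
lim(1+3/x)^x = e^3, so limit = (e^3)^3 = e^9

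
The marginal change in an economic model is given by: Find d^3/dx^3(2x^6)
Apply power rule 3 times:
d^1: 12x^5
d^2: 60x^4
d^3: 240x^3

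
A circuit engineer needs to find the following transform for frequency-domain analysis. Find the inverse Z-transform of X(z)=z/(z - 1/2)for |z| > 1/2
Standard pair: z/(z-a) <-> a^n * u[n] for causal signals
With a = 1/2: x[n] = (1/2)^n * u[n]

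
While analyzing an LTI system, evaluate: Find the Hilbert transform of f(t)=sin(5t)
The Hilbert transform shifts each frequency component by -pi/2.
H{sin(wt)} = -cos(wt)
With w = 5: H{sin(5t)} = -cos(5t)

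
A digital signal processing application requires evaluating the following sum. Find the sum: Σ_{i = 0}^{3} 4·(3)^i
Geometric series: S = a(1 - r^n)/(1 - r)
a = 4, r = 3, n = 4
S = 4(1 - 81)/-2 = 160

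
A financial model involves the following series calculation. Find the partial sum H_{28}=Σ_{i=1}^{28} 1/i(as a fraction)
H_28=1 + 1/2 + 1/3 + ... + 1/28
=315404588903/80313433200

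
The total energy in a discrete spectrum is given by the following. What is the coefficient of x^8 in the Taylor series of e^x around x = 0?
Taylor series of e^x=Σ x^n/n!
Coefficient of x^8=1/8!=1/40320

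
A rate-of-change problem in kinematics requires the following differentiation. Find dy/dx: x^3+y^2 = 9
Differentiate: 3x^2+2y·(dy/dx)=0
dy/dx=-3x^2/(2y)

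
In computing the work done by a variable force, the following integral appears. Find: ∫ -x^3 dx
Using power rule: ∫ -x^3 dx=-1/4 x^4 + C=(-1/4)x^4 + C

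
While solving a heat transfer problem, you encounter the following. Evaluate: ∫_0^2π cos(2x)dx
Antiderivative: sin(2x)/2
Evaluate at bounds: [sin(2·2π)/2] - [sin(2·0)/2]
=((0) - (0))/2=0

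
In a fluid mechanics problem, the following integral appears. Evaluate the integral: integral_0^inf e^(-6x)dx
integral_0^inf e^(-6x) dx=[-1/6 * e^(-6x)]_0^inf
=0 - (-1/6)=1/6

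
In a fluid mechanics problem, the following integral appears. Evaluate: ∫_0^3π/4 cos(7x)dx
Antiderivative: sin(7x)/7
Evaluate at bounds: [sin(7·3π/4)/7] - [sin(7·0)/7]
= ((-√2/2) - (0))/7 = -√2/14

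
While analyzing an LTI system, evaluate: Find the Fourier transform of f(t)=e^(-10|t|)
Using the standard pair: F{e^(-a|t|)} = 2a/(a^2 + omega^2)
With a = 10: F(omega) = 20/(100 + omega^2)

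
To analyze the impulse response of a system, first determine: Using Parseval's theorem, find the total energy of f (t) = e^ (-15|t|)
Parseval's theorem: E=integral |f(t)|^2 dt=(1/2pi) integral |F(omega)|^2 domega
E=integral_{-inf}^{inf} e^(-30|t|) dt=2*integral_0^inf e^(-30t) dt=2/(2*15)=1/15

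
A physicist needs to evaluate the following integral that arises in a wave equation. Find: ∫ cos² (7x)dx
Using identity cos²(u)=(1+cos(2u))/2:
∫ (1+cos(14x))/2 dx=x/2+sin(14x)/28+C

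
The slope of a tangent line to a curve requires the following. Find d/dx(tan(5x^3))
Chain rule: d/dx[tan(u)]=sec²(u)·u' where u=5x^3
u'=15x^2

Answer: 15x^2·sec²(5x^3)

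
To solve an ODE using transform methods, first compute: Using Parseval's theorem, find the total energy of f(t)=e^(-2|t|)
Parseval's theorem: E=integral |f(t)|^2 dt=(1/2pi) integral |F(omega)|^2 domega
E=integral_{-inf}^{inf} e^(-4|t|) dt=2*integral_0^inf e^(-4t) dt=2/(2*2)=1/2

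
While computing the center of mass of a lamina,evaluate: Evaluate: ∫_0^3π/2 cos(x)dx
Antiderivative: sin(x)
Evaluate at bounds: [sin(1·3π/2)/1] - [sin(1·0)/1]
=((-1) - (0))/1=-1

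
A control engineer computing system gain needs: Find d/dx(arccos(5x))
d/dx[arccos(u)] = -u'/√(1-u²), u = 5x, u' = 5

Answer: -5/√(1-25x²)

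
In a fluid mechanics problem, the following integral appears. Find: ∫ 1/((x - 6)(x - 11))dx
Partial fractions: 1/((x-6)(x-11)) = A/(x-6) + B/(x-11)
A = -1/5, B = 1/5
∫ [-1/5· 1/(x-6) + 1/5· 1/(x-11)] dx
= (1/5)[ln|x-11| - ln|x-6|] + C

Answer: (1/5)·ln|(x-11)/(x-6)| + C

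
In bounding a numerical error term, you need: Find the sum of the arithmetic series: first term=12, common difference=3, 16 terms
Last term: a_n=12+(16-1)·3=57
Sum=n(a_1+a_n)/2=16(12+57)/2=552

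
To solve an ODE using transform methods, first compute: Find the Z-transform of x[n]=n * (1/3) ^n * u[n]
Using the property Z{n*a^n*u[n]} = az/(z-a)^2
With a = 1/3: X(z) = (1/3)z/(z - 1/3)^2, |z| > 1/3

Answer: (1/3)z/(z - 1/3)^2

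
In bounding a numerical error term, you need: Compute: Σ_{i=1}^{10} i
Using formula: Σ i^1=n(n+1)/2=10·11/2=55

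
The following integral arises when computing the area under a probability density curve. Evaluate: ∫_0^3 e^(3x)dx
Antiderivative: (1/3)e^(3x)
Evaluate: (1/3)(e^9 - 1)

Answer: (e^9 - 1)/3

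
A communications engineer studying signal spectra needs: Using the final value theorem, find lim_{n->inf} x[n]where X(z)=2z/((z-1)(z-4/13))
Final value theorem: lim x[n] = lim_{z->1} (z-1) * X(z)
(z-1) * X(z) = 2z/(z-4/13)
As z->1: 2/(1-4/13) = 2/(9/13) = 26/9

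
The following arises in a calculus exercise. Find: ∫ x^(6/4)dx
Power rule: ∫ x^(3/2) dx=x^(5/2)/(5/2)+C

Answer: (2/5)·x^(5/2)+C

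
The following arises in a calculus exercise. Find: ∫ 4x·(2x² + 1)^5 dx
Let u=2x²+1, du=4x dx
∫ u^5 du=u^6/6+C

Answer: (2x²+1)^6/6+C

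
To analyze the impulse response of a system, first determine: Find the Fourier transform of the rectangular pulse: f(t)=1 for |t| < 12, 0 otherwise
F(omega)=integral from -12 to 12 of e^(-j*omega*t) dt
=2*sin(12*omega)/omega=24*sinc(12*omega/pi)

Answer: 2*sin(12*omega)/omega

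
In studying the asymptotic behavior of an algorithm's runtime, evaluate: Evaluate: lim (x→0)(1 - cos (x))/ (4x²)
Using 1-cos(u) ≈ u²/2 for small u:
(1-cos(x)) ≈ (x)²/2=1x²/2
So limit=1/(2·4)=1/8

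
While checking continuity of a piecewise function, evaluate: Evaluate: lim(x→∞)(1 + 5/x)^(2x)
Rewrite as [(1+5/x)^x]^2.
lim(1+5/x)^x = e^5, so limit = (e^5)^2 = e^10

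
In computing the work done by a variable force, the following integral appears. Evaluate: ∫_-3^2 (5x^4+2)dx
Step 1: Find antiderivative F(x) = x^5 + 2x
Step 2: F(2) - F(-3) = 36 - (-249) = 285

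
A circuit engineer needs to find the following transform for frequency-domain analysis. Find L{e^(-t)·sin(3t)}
First shifting: L{e^(at)f(t)} = F(s-a)
L{sin(3t)} = 3/(s²+9)
Shift: 3/((s+1)²+9)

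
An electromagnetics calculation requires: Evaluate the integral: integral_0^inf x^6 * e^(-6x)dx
This is a Gamma integral. Substitute u = 6x (du = 6 dx):
integral_0^inf x^6*e^(-6x) dx = (1/6^7) integral_0^inf u^6*e^(-u) du
= Gamma(7)/6^7 = 6!/6^7 = 720/279936

Answer: 5/1944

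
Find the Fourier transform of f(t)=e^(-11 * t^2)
The Fourier transform of a Gaussian e^(-a*t^2) is sqrt(pi/a)*e^(-omega^2/(4a)).
With a = 11: F(omega) = sqrt(pi/11)*e^(-omega^2/44)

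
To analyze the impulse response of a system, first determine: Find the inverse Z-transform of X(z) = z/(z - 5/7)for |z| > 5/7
Standard pair: z/(z-a) <-> a^n * u[n] for causal signals
With a=5/7: x[n]=(5/7)^n * u[n]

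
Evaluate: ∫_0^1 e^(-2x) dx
Antiderivative: (1/(-2))e^(-2x)
Evaluate: (1/(-2))(e^-2-1)

Answer: (e^-2-1)/(-2)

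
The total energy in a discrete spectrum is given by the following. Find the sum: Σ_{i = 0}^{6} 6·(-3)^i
Geometric series: S=a(1 - r^n)/(1 - r)
a=6, r=-3, n=7
S=6(1 + 2187)/4=3282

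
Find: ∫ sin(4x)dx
Using substitution u=4x: ∫ sin(u) du/4=-cos(u)/4 + C

Answer: (-1/4)cos(4x) + C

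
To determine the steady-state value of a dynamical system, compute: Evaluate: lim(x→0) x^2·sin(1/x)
Squeeze theorem: -|x^2| ≤ x^2·sin(1/x) ≤ |x^2|
Since x^2 → 0 as x → 0, by squeeze theorem the limit is 0

Answer: 0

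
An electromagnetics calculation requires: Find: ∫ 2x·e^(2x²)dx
Let u = 2x², du = 4x dx
∫ (1/2)e^u du = e^u/2 + C

Answer: e^(2x²)/2 + C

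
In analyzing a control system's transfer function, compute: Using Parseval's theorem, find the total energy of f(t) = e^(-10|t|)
Parseval's theorem: E=integral |f(t)|^2 dt=(1/2pi) integral |F(omega)|^2 domega
E=integral_{-inf}^{inf} e^(-20|t|) dt=2*integral_0^inf e^(-20t) dt=2/(2*10)=1/10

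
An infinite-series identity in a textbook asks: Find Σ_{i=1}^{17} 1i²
= 1·n(n + 1)(2n + 1)/6 = 1·17·18·35/6 = 1785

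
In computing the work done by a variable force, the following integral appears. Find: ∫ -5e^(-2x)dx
Since d/dx[e^(-2x)] = -2e^(-2x), we get 5/2 e^(-2x) + C

Answer: (5/2)e^(-2x) + C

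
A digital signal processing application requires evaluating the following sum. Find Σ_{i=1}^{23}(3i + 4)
= 3·Σ i + 4·23 = 3·276 + 92 = 920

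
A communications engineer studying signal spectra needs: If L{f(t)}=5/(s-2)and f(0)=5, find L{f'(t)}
L{f'(t)} = s·F(s) - f(0) = 5s/(s-2)-5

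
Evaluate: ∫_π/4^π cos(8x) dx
Antiderivative: sin(8x)/8
Evaluate at bounds: [sin(8·π)/8] - [sin(8·π/4)/8]
= ((0) - (0))/8 = 0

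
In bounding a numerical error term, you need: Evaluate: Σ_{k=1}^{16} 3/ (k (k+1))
Partial fractions: 3/(k(k + 1))=3/k - 3/(k + 1)
Telescoping sum: 3(1 - 1/17)=3·16/17

Answer: 48/17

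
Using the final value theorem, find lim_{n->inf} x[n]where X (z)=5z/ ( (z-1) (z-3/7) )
Final value theorem: lim x[n] = lim_{z->1} (z-1)*X(z)
(z-1)*X(z) = 5z/(z-3/7)
As z->1: 5/(1-3/7) = 5/(4/7) = 35/4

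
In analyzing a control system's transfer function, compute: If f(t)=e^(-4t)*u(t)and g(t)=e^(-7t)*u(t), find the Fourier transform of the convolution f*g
By the convolution theorem: F{f*g} = F(omega)*G(omega)
F(omega) = 1/(4+j*omega), G(omega) = 1/(7+j*omega)
F{f*g} = 1/((4+j*omega)(7+j*omega))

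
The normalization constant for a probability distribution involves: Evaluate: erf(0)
erf(0)=0 (error function is odd and erf(0)=0 by definition)

Answer: 0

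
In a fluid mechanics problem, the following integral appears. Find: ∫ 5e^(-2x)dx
Since d/dx[e^(-2x)] = -2e^(-2x), we get -5/2 e^(-2x) + C

Answer: (-5/2)e^(-2x) + C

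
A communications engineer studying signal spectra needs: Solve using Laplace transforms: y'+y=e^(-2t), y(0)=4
Take L: sY - 4+Y = 1/(s+2)
Y(s+1) = 1/(s+2)+4
Y = 1/((s+2)(s+1))+4/(s+1)
Partial fractions: 1/((s+2)(s+1)) = -1/(s+2)+1/(s+1)
So Y = -1/(s+2)+5/(s+1)
Inverse Laplace transform (L^(-1){1/(s+2)} = e^(-2t), L^(-1){1/(s+1)} = e^(-t)):

Answer: y(t) = -1·e^(-2t)+5·e^(-t)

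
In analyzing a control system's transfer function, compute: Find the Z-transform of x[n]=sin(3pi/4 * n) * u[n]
Z{sin(w0*n)*u[n]} = z*sin(w0)/(z^2 - 2z*cos(w0) + 1)
With w0 = 3pi/4: X(z) = z*sin(3pi/4)/(z^2 - 2z*cos(3pi/4) + 1)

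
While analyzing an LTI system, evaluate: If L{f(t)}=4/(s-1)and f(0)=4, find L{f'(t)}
L{f'(t)} = s·F(s) - f(0) = 4s/(s-1) - 4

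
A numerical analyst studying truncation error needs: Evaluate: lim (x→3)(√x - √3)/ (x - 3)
Multiply by conjugate (√x+√3)/(√x+√3):
= (x - 3)/((x - 3)(√x+√3)) = 1/(√x+√3)
As x → 3: 1/(2√3)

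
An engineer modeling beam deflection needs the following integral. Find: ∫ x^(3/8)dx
Power rule: ∫ x^(3/8) dx = x^(11/8)/(11/8)+C

Answer: (8/11)·x^(11/8)+C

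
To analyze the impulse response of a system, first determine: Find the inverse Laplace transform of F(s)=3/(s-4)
L^(-1){3/(s-a)} = c·e^(at)
Here a = 4, c = 3

Answer: 3e^(4t)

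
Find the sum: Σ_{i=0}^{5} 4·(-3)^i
Geometric series: S = a(1 - r^n)/(1 - r)
a = 4, r = -3, n = 6
S = 4(1 - 729)/4 = -728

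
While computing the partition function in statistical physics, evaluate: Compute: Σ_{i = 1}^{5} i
Using formula: Σ i^1=n(n + 1)/2=5·6/2=15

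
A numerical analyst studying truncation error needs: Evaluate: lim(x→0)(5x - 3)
Polynomial is continuous, so substitute x = 0:
5·0-3 = -3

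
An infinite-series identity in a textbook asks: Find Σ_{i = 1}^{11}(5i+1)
=5·Σ i+1·11=5·66+11=341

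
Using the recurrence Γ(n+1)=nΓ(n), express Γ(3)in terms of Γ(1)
Γ(3) = 2Γ(2) = 2·1Γ(1) = ... = 2!·Γ(1) = 2·Γ(1)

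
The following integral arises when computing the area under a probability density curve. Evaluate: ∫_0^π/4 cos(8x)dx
Antiderivative: sin(8x)/8
Evaluate at bounds: [sin(8·π/4)/8] - [sin(8·0)/8]
=((0) - (0))/8=0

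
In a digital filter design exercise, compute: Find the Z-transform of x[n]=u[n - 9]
Using the time-shift property: Z{u[n-9]} = z^(-9) * z/(z-1)
= z^(-8)/(z-1)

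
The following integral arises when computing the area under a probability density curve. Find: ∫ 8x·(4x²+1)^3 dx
Let u = 4x²+1, du = 8x dx
∫ u^3 du = u^4/4+C

Answer: (4x²+1)^4/4+C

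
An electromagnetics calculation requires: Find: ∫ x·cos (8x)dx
By parts: u=x, dv=cos(8x) dx
du=dx, v=sin(8x)/8
=x·sin(8x)/8+cos(8x)/8²+C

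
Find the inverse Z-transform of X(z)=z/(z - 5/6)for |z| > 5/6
Standard pair: z/(z-a) <-> a^n * u[n] for causal signals
With a = 5/6: x[n] = (5/6)^n * u[n]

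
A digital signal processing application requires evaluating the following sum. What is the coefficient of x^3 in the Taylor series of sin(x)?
sin(x) = Σ (-1)^k x^(2k+1)/(2k+1)!
For x^3: (-1)^1/3! = -1/6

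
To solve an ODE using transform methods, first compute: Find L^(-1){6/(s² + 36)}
L^(-1){w/(s²+w²)}=sin(wt)
Here w=6

Answer: sin(6t)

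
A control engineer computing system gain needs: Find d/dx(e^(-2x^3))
Chain rule: d/dx[e^u]=e^u · u' where u=-2x^3
u'=-6x^2

Answer: -6x^2·e^(-2x^3)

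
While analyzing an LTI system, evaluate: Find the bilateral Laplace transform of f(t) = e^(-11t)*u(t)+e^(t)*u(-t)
For e^(-11t) * u(t): L = 1/(s + 11), Re(s) > -11
For e^(t) * u(-t): L = -1/(s-1), Re(s) < 1
Combined: F(s) = 1/(s + 11) - 1/(s-1), -11 < Re(s) < 1

Answer: 1/(s + 11) - 1/(s-1), ROC: -11 < Re(s) < 1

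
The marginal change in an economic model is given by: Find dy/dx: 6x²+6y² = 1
Differentiate: 12x + 12y·(dy/dx)=0
dy/dx=-12x/(12y)=-1·(x/y)

Answer: dy/dx=-1·(x/y)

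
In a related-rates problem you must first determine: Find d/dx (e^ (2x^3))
Chain rule: d/dx[e^u]=e^u · u' where u=2x^3
u'=6x^2

Answer: 6x^2·e^(2x^3)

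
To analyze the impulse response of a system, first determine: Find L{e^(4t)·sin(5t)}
First shifting: L{e^(at)f(t)}=F(s-a)
L{sin(5t)}=5/(s²+25)
Shift: 5/((s-4)²+25)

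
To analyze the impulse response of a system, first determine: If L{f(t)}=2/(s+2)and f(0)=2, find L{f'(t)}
L{f'(t)} = s·F(s) - f(0) = 2s/(s+2)-2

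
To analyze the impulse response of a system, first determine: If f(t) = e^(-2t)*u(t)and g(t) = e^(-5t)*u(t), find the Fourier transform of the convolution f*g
By the convolution theorem: F{f*g} = F(omega)*G(omega)
F(omega) = 1/(2 + j*omega), G(omega) = 1/(5 + j*omega)
F{f*g} = 1/((2 + j*omega)(5 + j*omega))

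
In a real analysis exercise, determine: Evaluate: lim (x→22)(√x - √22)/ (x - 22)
Multiply by conjugate (√x + √22)/(√x + √22):
=(x - 22)/((x - 22)(√x + √22))=1/(√x + √22)
As x → 22: 1/(2√22)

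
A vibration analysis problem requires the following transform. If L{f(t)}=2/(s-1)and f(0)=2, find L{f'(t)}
L{f'(t)}=s·F(s) - f(0)=2s/(s-1)-2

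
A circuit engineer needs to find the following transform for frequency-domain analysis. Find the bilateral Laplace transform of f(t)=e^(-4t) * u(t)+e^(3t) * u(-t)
For e^(-4t)*u(t): L=1/(s + 4), Re(s) > -4
For e^(3t)*u(-t): L=-1/(s-3), Re(s) < 3
Combined: F(s)=1/(s + 4) - 1/(s-3), -4 < Re(s) < 3

Answer: 1/(s + 4) - 1/(s-3), ROC: -4 < Re(s) < 3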